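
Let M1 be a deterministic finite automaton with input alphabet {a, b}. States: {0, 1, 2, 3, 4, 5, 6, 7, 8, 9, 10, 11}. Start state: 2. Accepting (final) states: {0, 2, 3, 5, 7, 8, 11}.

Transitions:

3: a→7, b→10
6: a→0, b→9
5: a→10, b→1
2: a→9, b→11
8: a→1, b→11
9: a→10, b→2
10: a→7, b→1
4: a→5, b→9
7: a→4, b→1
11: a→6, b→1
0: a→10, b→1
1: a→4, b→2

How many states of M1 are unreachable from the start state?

2

No path from 2 leads to 3, 8; the other 10 states are all reachable.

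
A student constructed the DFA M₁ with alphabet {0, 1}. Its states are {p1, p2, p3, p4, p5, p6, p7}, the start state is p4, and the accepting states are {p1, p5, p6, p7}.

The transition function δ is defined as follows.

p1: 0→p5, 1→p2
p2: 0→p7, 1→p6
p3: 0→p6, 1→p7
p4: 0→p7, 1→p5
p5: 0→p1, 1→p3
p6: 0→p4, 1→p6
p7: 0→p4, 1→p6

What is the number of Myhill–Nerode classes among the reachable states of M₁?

Start with accepting vs non-accepting: {p1,p5,p6,p7} | {p2,p3,p4}.
Split {p1,p5,p6,p7} by δ(·,0) → {p1,p5} and {p6,p7}.
On input 1, block {p2,p3,p4} splits into {p2,p3} and {p4}.
The partition is now stable with 4 blocks: {p1,p5} | {p2,p3} | {p6,p7} | {p4}.

4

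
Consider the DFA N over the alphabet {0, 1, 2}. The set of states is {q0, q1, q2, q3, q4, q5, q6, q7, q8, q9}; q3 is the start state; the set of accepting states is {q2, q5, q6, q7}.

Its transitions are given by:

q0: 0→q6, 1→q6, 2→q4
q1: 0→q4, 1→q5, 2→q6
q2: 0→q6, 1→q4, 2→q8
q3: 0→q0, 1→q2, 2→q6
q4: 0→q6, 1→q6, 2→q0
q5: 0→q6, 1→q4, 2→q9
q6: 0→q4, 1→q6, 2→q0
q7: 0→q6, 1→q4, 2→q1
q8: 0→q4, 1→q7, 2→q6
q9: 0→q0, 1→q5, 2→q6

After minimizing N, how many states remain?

4

P0 = {q2,q5,q6,q7} | {q0,q1,q3,q4,q8,q9}.
Refine {q2,q5,q6,q7} on symbol 0: members go to different blocks, giving {q2,q5,q7} and {q6}.
Refine {q0,q1,q3,q4,q8,q9} on symbol 0: members go to different blocks, giving {q1,q3,q8,q9} and {q0,q4}.
The partition is now stable with 4 blocks: {q2,q5,q7} | {q1,q3,q8,q9} | {q6} | {q0,q4}.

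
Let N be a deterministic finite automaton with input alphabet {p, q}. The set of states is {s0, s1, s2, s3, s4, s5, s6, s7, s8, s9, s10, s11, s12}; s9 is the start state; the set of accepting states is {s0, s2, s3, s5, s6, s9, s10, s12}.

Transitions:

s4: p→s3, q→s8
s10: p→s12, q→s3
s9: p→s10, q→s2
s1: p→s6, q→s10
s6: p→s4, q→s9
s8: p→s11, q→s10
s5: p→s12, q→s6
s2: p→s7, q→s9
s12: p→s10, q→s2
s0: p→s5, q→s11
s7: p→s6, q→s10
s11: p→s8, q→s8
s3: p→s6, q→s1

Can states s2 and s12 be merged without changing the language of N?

No

Reachable states from the start: {s1,s2,s3,s4,s6,s7,s8,s9,s10,s11,s12}. Unreachable: {s0,s5} — drop them.
Initial partition by acceptance: {s2,s3,s6,s9,s10,s12} | {s1,s4,s7,s8,s11}.
On input p, block {s2,s3,s6,s9,s10,s12} splits into {s3,s9,s10,s12} and {s2,s6}.
Refine {s3,s9,s10,s12} on symbol p: members go to different blocks, giving {s9,s10,s12} and {s3}.
Refine {s9,s10,s12} on symbol q: members go to different blocks, giving {s9,s12} and {s10}.
Refine {s1,s4,s7,s8,s11} on symbol p: members go to different blocks, giving {s1,s7} and {s8,s11} and {s4}.
On input p, block {s2,s6} splits into {s2} and {s6}.
On input q, block {s8,s11} splits into {s8} and {s11}.
No further refinement is possible. Final partition (9 blocks): {s9,s12} | {s1,s7} | {s2} | {s3} | {s10} | {s8} | {s4} | {s6} | {s11}.
s2 and s12 end up in different blocks, so they are distinguishable. For instance, the string 'p' is accepted from only s12.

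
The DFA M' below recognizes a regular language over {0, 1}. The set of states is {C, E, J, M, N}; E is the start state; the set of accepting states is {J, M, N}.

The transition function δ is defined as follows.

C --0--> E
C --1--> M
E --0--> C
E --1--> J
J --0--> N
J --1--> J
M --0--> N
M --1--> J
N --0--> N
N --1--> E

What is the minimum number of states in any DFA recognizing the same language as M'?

Every state is reachable, so we keep all 5.
P0 = {J,M,N} | {C,E}.
Split {J,M,N} by δ(·,1) → {J,M} and {N}.
No further refinement is possible. Final partition (3 blocks): {J,M} | {C,E} | {N}.

3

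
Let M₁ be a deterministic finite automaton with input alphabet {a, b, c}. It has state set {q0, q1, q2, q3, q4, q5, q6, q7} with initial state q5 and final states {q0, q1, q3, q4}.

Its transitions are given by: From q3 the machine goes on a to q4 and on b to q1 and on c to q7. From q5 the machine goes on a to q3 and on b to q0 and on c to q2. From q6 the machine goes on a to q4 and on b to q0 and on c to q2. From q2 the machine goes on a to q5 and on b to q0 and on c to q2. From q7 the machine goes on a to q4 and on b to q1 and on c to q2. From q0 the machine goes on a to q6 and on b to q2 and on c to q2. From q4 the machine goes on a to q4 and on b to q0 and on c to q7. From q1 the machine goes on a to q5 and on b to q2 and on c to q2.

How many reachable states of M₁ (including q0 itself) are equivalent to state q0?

2

Every state is reachable, so we keep all 8.
Initial partition by acceptance: {q0,q1,q3,q4} | {q2,q5,q6,q7}.
Refine {q0,q1,q3,q4} on symbol a: members go to different blocks, giving {q0,q1} and {q3,q4}.
On input a, block {q2,q5,q6,q7} splits into {q5,q6,q7} and {q2}.
Stable partition: {q0,q1} | {q5,q6,q7} | {q3,q4} | {q2} — 4 equivalence classes.
State q0 belongs to the block {q0,q1}, which has 2 states.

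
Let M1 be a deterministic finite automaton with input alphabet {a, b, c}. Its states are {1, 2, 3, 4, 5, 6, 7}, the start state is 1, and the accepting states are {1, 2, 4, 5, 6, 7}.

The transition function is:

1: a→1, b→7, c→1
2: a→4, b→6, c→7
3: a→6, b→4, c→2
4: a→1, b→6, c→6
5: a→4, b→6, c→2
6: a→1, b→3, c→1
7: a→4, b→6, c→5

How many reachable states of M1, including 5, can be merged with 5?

Every state is reachable, so we keep all 7.
Initial partition by acceptance: {1,2,4,5,6,7} | {3}.
Refine {1,2,4,5,6,7} on symbol b: members go to different blocks, giving {1,2,4,5,7} and {6}.
Split {1,2,4,5,7} by δ(·,b) → {2,4,5,7} and {1}.
On input a, block {2,4,5,7} splits into {2,5,7} and {4}.
The partition is now stable with 5 blocks: {2,5,7} | {3} | {6} | {1} | {4}.
The equivalence class containing 5 is {2,5,7}, of size 3.

3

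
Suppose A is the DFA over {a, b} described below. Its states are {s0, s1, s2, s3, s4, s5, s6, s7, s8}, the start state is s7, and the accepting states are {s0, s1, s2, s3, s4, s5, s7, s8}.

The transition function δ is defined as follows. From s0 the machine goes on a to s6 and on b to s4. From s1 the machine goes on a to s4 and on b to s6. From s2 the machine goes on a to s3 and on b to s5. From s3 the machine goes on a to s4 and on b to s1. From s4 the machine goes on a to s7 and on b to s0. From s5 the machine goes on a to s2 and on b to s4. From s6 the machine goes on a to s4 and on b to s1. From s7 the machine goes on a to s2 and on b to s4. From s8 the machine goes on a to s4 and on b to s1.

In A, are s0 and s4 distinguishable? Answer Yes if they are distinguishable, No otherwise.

States {s8} cannot be reached from the start state, so discard them.
Start with accepting vs non-accepting: {s0,s1,s2,s3,s4,s5,s7} | {s6}.
Refine {s0,s1,s2,s3,s4,s5,s7} on symbol a: members go to different blocks, giving {s1,s2,s3,s4,s5,s7} and {s0}.
Split {s1,s2,s3,s4,s5,s7} by δ(·,b) → {s2,s3,s5,s7} and {s1} and {s4}.
Refine {s2,s3,s5,s7} on symbol a: members go to different blocks, giving {s2,s5,s7} and {s3}.
Refine {s2,s5,s7} on symbol a: members go to different blocks, giving {s5,s7} and {s2}.
The partition is now stable with 7 blocks: {s5,s7} | {s6} | {s0} | {s1} | {s4} | {s3} | {s2}.
s0 and s4 end up in different blocks, so they are distinguishable. For instance, the string 'a' is accepted from only s4.

Yes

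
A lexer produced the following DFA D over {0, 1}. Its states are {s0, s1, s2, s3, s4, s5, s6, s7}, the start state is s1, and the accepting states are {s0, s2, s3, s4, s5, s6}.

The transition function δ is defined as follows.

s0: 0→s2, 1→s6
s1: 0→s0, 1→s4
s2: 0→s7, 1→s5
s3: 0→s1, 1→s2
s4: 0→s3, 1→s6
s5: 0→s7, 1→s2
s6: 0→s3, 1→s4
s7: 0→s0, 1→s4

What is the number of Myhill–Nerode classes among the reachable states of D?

3

All states are reachable from the start state.
P0 = {s0,s2,s3,s4,s5,s6} | {s1,s7}.
Refine {s0,s2,s3,s4,s5,s6} on symbol 0: members go to different blocks, giving {s0,s4,s6} and {s2,s3,s5}.
No further refinement is possible. Final partition (3 blocks): {s0,s4,s6} | {s1,s7} | {s2,s3,s5}.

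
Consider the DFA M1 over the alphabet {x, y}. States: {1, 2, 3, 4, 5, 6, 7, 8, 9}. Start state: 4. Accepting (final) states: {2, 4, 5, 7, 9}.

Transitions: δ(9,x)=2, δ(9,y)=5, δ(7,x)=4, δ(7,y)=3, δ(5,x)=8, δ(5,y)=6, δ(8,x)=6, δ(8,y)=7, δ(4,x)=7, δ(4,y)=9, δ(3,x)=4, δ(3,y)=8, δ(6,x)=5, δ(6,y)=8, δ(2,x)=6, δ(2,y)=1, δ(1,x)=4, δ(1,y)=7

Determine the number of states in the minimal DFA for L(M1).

Start with accepting vs non-accepting: {2,4,5,7,9} | {1,3,6,8}.
On input x, block {2,4,5,7,9} splits into {4,7,9} and {2,5}.
On input x, block {4,7,9} splits into {4,7} and {9}.
Split {4,7} by δ(·,y) → {4} and {7}.
Refine {1,3,6,8} on symbol x: members go to different blocks, giving {1,3} and {6} and {8}.
Split {1,3} by δ(·,y) → {1} and {3}.
Refine {2,5} on symbol x: members go to different blocks, giving {2} and {5}.
No further refinement is possible. Final partition (9 blocks): {4} | {1} | {2} | {9} | {7} | {6} | {8} | {3} | {5}.

9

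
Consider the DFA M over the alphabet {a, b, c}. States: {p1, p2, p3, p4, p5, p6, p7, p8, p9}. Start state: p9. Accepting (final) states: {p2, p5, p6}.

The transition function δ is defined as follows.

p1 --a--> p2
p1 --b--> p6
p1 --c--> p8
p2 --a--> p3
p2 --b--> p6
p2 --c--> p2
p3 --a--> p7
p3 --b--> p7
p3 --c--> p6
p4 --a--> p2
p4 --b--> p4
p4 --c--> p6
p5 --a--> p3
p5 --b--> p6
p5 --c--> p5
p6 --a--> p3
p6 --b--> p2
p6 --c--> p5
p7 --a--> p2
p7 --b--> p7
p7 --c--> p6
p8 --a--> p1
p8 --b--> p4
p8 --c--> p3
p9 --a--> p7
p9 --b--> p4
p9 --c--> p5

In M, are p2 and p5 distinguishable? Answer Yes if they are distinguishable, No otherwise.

States {p1,p8} cannot be reached from the start state, so discard them.
Initial partition by acceptance: {p2,p5,p6} | {p3,p4,p7,p9}.
On input a, block {p3,p4,p7,p9} splits into {p3,p9} and {p4,p7}.
The partition is now stable with 3 blocks: {p2,p5,p6} | {p3,p9} | {p4,p7}.
p2 and p5 lie in the same block of the stable partition, so they are equivalent — no string distinguishes them.

No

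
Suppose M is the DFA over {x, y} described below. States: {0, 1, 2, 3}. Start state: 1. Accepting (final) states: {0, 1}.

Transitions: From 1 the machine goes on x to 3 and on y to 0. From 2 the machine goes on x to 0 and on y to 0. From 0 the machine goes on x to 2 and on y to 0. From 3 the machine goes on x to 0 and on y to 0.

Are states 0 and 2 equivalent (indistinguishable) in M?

P0 = {0,1} | {2,3}.
No further refinement is possible. Final partition (2 blocks): {0,1} | {2,3}.
0 and 2 end up in different blocks, so they are distinguishable. For instance, the string 'ε' is accepted from only 0.

No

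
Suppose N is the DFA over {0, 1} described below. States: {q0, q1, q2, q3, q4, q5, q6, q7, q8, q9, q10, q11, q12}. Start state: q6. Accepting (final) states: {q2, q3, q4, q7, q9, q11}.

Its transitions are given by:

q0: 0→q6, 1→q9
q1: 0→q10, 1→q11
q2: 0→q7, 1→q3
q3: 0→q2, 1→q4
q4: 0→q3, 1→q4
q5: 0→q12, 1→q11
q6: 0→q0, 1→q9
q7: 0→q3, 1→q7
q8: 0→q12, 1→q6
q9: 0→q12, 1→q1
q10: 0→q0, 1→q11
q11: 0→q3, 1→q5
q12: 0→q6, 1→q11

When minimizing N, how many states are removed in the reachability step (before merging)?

BFS from q6 reaches {q0, q1, q2, q3, q4, q5, q6, q7, q9, q10, q11, q12}; the 1 state(s) q8 are never visited.

1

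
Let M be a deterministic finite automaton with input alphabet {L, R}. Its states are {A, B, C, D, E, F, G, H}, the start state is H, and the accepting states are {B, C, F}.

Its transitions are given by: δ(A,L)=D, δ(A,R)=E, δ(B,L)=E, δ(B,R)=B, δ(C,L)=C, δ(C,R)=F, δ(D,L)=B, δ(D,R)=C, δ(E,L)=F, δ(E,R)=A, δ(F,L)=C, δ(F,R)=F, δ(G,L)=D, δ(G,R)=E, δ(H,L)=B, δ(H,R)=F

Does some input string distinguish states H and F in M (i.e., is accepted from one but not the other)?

Yes

States {G} cannot be reached from the start state, so discard them.
P0 = {B,C,F} | {A,D,E,H}.
On input L, block {B,C,F} splits into {C,F} and {B}.
On input L, block {A,D,E,H} splits into {D,H} and {A} and {E}.
Stable partition: {C,F} | {D,H} | {B} | {A} | {E} — 5 equivalence classes.
H and F end up in different blocks, so they are distinguishable. For instance, the string 'ε' is accepted from only F.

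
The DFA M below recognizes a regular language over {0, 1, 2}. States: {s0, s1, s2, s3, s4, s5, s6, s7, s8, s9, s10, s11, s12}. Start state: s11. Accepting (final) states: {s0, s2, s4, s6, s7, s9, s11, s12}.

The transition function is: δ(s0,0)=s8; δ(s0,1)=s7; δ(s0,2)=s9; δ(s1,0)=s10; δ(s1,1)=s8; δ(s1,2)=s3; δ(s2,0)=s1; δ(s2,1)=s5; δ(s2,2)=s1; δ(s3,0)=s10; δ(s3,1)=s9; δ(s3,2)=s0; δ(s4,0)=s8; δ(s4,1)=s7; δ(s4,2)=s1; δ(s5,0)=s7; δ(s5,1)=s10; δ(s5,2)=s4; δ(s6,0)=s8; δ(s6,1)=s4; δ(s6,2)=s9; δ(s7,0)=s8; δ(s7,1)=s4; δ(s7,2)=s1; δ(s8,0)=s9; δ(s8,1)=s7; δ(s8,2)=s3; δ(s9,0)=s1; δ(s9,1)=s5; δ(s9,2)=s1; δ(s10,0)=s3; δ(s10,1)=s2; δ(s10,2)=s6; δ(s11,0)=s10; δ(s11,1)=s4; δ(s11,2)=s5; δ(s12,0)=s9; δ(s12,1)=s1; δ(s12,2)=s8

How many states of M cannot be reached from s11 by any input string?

1

BFS from s11 reaches {s0, s1, s2, s3, s4, s5, s6, s7, s8, s9, s10, s11}; the 1 state(s) s12 are never visited.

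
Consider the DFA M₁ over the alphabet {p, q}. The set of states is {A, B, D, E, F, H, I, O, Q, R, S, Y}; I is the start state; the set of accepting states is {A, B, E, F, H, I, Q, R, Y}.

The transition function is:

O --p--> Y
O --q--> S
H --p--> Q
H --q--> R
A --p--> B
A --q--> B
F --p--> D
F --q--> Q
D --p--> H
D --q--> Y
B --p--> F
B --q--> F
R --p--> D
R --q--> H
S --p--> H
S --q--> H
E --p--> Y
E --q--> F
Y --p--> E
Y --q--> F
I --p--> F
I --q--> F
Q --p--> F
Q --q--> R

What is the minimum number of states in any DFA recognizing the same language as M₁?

7

Reachable states from the start: {D,E,F,H,I,Q,R,Y}. Unreachable: {A,B,O,S} — drop them.
Initial partition by acceptance: {E,F,H,I,Q,R,Y} | {D}.
Split {E,F,H,I,Q,R,Y} by δ(·,p) → {E,H,I,Q,Y} and {F,R}.
Split {E,H,I,Q,Y} by δ(·,p) → {E,H,Y} and {I,Q}.
On input p, block {E,H,Y} splits into {E,Y} and {H}.
Refine {F,R} on symbol q: members go to different blocks, giving {R} and {F}.
On input q, block {I,Q} splits into {I} and {Q}.
The partition is now stable with 7 blocks: {E,Y} | {D} | {R} | {I} | {H} | {F} | {Q}.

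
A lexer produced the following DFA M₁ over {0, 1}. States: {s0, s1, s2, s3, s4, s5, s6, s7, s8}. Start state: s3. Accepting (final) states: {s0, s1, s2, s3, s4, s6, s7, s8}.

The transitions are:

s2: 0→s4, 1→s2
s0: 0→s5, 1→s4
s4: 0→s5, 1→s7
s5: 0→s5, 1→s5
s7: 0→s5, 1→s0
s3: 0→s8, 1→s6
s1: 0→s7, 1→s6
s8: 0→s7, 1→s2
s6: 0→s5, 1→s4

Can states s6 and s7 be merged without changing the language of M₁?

Yes

Reachable states from the start: {s0,s2,s3,s4,s5,s6,s7,s8}. Unreachable: {s1} — drop them.
Start with accepting vs non-accepting: {s0,s2,s3,s4,s6,s7,s8} | {s5}.
On input 0, block {s0,s2,s3,s4,s6,s7,s8} splits into {s0,s4,s6,s7} and {s2,s3,s8}.
Refine {s2,s3,s8} on symbol 0: members go to different blocks, giving {s2,s8} and {s3}.
Stable partition: {s0,s4,s6,s7} | {s5} | {s2,s8} | {s3} — 4 equivalence classes.
s6 and s7 lie in the same block of the stable partition, so they are equivalent — no string distinguishes them.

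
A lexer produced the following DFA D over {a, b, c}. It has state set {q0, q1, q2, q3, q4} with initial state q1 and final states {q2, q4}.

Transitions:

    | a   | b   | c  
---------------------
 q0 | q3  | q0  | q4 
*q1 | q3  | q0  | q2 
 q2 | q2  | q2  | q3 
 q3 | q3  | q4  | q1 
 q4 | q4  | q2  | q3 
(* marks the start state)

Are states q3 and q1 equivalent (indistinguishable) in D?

No

P0 = {q2,q4} | {q0,q1,q3}.
On input b, block {q0,q1,q3} splits into {q0,q1} and {q3}.
The partition is now stable with 3 blocks: {q2,q4} | {q0,q1} | {q3}.
q3 and q1 end up in different blocks, so they are distinguishable. For instance, the string 'b' is accepted from only q3.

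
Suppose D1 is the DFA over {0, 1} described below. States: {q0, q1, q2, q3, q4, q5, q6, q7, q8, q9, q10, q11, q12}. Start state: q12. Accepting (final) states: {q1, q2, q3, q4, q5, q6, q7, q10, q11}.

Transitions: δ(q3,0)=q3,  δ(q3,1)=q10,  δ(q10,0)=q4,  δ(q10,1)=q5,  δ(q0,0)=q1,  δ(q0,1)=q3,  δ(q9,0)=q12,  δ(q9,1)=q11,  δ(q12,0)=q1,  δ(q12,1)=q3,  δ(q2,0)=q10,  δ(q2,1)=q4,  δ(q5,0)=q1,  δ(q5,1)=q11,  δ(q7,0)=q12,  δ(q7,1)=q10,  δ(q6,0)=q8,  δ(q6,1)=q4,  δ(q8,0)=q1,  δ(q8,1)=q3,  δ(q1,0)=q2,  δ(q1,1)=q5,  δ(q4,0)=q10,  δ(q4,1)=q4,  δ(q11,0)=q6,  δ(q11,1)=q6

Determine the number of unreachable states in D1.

3

BFS from q12 reaches {q1, q2, q3, q4, q5, q6, q8, q10, q11, q12}; the 3 state(s) q0, q7, q9 are never visited.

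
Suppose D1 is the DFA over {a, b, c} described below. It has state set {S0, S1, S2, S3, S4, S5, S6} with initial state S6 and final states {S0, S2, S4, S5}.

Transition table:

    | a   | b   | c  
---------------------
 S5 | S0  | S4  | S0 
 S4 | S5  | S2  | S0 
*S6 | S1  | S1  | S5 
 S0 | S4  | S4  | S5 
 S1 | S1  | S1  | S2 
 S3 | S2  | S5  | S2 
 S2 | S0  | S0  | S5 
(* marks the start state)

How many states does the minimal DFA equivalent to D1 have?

2

Reachable states from the start: {S0,S1,S2,S4,S5,S6}. Unreachable: {S3} — drop them.
Start with accepting vs non-accepting: {S0,S2,S4,S5} | {S1,S6}.
No further refinement is possible. Final partition (2 blocks): {S0,S2,S4,S5} | {S1,S6}.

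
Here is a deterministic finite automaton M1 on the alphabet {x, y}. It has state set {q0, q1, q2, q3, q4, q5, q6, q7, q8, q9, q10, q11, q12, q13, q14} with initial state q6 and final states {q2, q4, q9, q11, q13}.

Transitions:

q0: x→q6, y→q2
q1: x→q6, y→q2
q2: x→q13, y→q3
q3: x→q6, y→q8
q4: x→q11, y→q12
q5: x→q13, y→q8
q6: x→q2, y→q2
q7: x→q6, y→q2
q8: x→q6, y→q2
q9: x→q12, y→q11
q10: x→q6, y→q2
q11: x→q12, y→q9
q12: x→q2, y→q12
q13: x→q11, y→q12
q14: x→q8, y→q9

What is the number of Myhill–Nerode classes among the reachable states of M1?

7

Reachable states from the start: {q2,q3,q6,q8,q9,q11,q12,q13}. Unreachable: {q0,q1,q4,q5,q7,q10,q14} — drop them.
Start with accepting vs non-accepting: {q2,q9,q11,q13} | {q3,q6,q8,q12}.
Refine {q2,q9,q11,q13} on symbol x: members go to different blocks, giving {q2,q13} and {q9,q11}.
Split {q2,q13} by δ(·,x) → {q2} and {q13}.
Refine {q3,q6,q8,q12} on symbol x: members go to different blocks, giving {q3,q8} and {q6,q12}.
Split {q3,q8} by δ(·,y) → {q3} and {q8}.
Split {q6,q12} by δ(·,y) → {q6} and {q12}.
No further refinement is possible. Final partition (7 blocks): {q2} | {q3} | {q9,q11} | {q13} | {q6} | {q8} | {q12}.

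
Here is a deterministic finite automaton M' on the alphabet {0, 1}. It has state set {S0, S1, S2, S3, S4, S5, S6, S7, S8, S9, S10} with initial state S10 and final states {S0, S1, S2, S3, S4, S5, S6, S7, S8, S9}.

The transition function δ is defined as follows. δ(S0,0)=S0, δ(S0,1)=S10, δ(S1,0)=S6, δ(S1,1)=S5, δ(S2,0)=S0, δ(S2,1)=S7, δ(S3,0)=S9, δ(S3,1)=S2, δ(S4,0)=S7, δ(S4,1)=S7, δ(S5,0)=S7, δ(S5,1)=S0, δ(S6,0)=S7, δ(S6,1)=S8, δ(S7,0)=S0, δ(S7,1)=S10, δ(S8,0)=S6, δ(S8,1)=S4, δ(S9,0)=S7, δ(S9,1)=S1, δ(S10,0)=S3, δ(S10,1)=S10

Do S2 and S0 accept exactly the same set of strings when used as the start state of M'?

No

Initial partition by acceptance: {S0,S1,S2,S3,S4,S5,S6,S7,S8,S9} | {S10}.
Refine {S0,S1,S2,S3,S4,S5,S6,S7,S8,S9} on symbol 1: members go to different blocks, giving {S1,S2,S3,S4,S5,S6,S8,S9} and {S0,S7}.
Refine {S1,S2,S3,S4,S5,S6,S8,S9} on symbol 0: members go to different blocks, giving {S2,S4,S5,S6,S9} and {S1,S3,S8}.
Refine {S2,S4,S5,S6,S9} on symbol 1: members go to different blocks, giving {S2,S4,S5} and {S6,S9}.
Stable partition: {S2,S4,S5} | {S10} | {S0,S7} | {S1,S3,S8} | {S6,S9} — 5 equivalence classes.
S2 and S0 end up in different blocks, so they are distinguishable. For instance, the string '1' is accepted from only S2.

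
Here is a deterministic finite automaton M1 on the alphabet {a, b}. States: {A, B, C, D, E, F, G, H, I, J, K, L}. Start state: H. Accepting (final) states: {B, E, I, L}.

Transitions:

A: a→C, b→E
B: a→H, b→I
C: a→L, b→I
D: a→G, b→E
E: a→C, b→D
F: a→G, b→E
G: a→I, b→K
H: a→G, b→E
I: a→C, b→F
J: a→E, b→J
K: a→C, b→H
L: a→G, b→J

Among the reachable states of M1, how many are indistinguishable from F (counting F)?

States {A,B} cannot be reached from the start state, so discard them.
Initial partition by acceptance: {E,I,L} | {C,D,F,G,H,J,K}.
Split {C,D,F,G,H,J,K} by δ(·,a) → {D,F,H,K} and {C,G,J}.
Refine {E,I,L} on symbol b: members go to different blocks, giving {E,I} and {L}.
On input b, block {D,F,H,K} splits into {D,F,H} and {K}.
On input a, block {C,G,J} splits into {G,J} and {C}.
Split {G,J} by δ(·,b) → {G} and {J}.
Stable partition: {E,I} | {D,F,H} | {G} | {L} | {K} | {C} | {J} — 7 equivalence classes.
State F belongs to the block {D,F,H}, which has 3 states.

3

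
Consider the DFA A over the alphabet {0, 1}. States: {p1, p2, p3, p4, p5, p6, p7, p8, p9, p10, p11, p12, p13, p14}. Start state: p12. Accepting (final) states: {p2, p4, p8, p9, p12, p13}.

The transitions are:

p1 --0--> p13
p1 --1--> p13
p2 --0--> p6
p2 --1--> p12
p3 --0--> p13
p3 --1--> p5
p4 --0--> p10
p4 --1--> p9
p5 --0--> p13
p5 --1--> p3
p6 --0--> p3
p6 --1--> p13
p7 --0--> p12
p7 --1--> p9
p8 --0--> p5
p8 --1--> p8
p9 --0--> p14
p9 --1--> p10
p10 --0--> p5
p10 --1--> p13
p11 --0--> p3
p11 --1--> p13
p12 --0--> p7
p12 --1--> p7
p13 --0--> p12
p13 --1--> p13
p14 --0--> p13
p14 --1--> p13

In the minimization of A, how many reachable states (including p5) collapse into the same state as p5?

Reachable states from the start: {p3,p5,p7,p9,p10,p12,p13,p14}. Unreachable: {p1,p2,p4,p6,p8,p11} — drop them.
Initial partition by acceptance: {p9,p12,p13} | {p3,p5,p7,p10,p14}.
Refine {p9,p12,p13} on symbol 0: members go to different blocks, giving {p9,p12} and {p13}.
Refine {p3,p5,p7,p10,p14} on symbol 0: members go to different blocks, giving {p3,p5,p14} and {p7} and {p10}.
On input 0, block {p9,p12} splits into {p9} and {p12}.
On input 1, block {p3,p5,p14} splits into {p3,p5} and {p14}.
No further refinement is possible. Final partition (7 blocks): {p9} | {p3,p5} | {p13} | {p7} | {p10} | {p12} | {p14}.
State p5 belongs to the block {p3,p5}, which has 2 states.

2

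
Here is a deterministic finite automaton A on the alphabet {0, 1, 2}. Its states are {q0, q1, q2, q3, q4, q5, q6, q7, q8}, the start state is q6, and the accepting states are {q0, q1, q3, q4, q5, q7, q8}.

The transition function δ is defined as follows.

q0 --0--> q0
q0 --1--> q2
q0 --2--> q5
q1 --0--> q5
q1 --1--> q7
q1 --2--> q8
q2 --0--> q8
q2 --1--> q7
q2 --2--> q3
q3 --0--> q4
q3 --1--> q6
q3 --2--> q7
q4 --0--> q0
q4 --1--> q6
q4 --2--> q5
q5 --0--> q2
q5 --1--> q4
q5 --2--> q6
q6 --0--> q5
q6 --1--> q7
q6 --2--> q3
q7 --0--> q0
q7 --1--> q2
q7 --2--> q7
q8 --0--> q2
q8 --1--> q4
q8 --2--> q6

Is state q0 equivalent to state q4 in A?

Yes

States {q1} cannot be reached from the start state, so discard them.
P0 = {q0,q3,q4,q5,q7,q8} | {q2,q6}.
Refine {q0,q3,q4,q5,q7,q8} on symbol 0: members go to different blocks, giving {q0,q3,q4,q7} and {q5,q8}.
Split {q0,q3,q4,q7} by δ(·,2) → {q0,q4} and {q3,q7}.
No further refinement is possible. Final partition (4 blocks): {q0,q4} | {q2,q6} | {q5,q8} | {q3,q7}.
q0 and q4 lie in the same block of the stable partition, so they are equivalent — no string distinguishes them.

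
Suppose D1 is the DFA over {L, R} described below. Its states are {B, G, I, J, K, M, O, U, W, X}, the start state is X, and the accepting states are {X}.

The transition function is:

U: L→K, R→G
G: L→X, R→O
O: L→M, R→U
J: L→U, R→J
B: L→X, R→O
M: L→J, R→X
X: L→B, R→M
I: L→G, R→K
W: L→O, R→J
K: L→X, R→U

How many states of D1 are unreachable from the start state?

No path from X leads to I, W; the other 8 states are all reachable.

2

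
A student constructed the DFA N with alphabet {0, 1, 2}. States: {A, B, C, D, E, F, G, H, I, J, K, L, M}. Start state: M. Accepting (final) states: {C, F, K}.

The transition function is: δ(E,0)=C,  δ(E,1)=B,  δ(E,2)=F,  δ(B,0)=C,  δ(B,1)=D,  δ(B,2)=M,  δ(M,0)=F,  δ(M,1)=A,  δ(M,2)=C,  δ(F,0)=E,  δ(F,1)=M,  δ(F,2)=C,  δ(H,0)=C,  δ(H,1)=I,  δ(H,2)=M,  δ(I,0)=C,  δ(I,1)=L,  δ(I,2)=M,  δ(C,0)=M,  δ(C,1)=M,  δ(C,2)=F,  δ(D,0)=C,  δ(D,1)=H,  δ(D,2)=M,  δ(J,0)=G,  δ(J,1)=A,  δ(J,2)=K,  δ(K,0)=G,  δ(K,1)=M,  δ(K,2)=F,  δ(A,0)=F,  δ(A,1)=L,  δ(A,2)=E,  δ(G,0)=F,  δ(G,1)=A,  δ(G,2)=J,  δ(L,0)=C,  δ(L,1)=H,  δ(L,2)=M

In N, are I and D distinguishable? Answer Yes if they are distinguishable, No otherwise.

No

States {G,J,K} cannot be reached from the start state, so discard them.
Initial partition by acceptance: {C,F} | {A,B,D,E,H,I,L,M}.
Split {A,B,D,E,H,I,L,M} by δ(·,2) → {A,B,D,H,I,L} and {E,M}.
Stable partition: {C,F} | {A,B,D,H,I,L} | {E,M} — 3 equivalence classes.
I and D lie in the same block of the stable partition, so they are equivalent — no string distinguishes them.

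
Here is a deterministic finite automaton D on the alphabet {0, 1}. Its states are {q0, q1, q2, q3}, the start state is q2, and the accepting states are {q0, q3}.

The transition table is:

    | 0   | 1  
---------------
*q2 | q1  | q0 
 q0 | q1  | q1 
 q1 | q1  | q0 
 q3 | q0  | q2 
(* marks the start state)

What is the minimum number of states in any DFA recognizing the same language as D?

2

First remove the unreachable states {q3}; 3 states remain.
P0 = {q0} | {q1,q2}.
The partition is now stable with 2 blocks: {q0} | {q1,q2}.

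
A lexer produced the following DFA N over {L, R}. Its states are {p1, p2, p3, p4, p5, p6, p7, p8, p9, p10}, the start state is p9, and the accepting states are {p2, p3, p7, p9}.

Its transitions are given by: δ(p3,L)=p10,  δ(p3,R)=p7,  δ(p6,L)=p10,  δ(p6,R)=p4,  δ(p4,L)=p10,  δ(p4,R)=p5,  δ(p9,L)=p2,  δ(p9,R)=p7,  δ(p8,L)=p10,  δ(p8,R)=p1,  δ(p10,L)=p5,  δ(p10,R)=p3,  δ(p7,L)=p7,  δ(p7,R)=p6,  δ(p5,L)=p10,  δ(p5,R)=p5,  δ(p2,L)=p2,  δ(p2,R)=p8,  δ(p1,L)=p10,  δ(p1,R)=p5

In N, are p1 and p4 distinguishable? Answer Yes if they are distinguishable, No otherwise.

No

Initial partition by acceptance: {p2,p3,p7,p9} | {p1,p4,p5,p6,p8,p10}.
On input L, block {p2,p3,p7,p9} splits into {p2,p7,p9} and {p3}.
Split {p2,p7,p9} by δ(·,R) → {p2,p7} and {p9}.
Refine {p1,p4,p5,p6,p8,p10} on symbol R: members go to different blocks, giving {p1,p4,p5,p6,p8} and {p10}.
No further refinement is possible. Final partition (5 blocks): {p2,p7} | {p1,p4,p5,p6,p8} | {p3} | {p9} | {p10}.
p1 and p4 lie in the same block of the stable partition, so they are equivalent — no string distinguishes them.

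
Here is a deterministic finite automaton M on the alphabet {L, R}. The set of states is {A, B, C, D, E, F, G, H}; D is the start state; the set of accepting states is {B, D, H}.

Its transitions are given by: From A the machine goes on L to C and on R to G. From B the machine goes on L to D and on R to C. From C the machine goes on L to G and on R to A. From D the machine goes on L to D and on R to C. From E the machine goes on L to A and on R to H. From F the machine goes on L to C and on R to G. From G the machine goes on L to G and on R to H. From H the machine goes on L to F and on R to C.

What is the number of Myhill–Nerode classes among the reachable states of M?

First remove the unreachable states {B,E}; 6 states remain.
Initial partition by acceptance: {D,H} | {A,C,F,G}.
On input L, block {D,H} splits into {D} and {H}.
On input R, block {A,C,F,G} splits into {A,C,F} and {G}.
On input L, block {A,C,F} splits into {A,F} and {C}.
No further refinement is possible. Final partition (5 blocks): {D} | {A,F} | {H} | {G} | {C}.

5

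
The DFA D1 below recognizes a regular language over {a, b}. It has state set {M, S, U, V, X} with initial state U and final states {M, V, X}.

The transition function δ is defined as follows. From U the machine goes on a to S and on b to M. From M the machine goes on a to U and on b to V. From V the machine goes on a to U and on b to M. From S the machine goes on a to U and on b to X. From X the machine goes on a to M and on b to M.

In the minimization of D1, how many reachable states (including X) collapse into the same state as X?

1

All states are reachable from the start state.
Initial partition by acceptance: {M,V,X} | {S,U}.
On input a, block {M,V,X} splits into {M,V} and {X}.
Refine {S,U} on symbol b: members go to different blocks, giving {S} and {U}.
No further refinement is possible. Final partition (4 blocks): {M,V} | {S} | {X} | {U}.
State X belongs to the block {X}, which has 1 states.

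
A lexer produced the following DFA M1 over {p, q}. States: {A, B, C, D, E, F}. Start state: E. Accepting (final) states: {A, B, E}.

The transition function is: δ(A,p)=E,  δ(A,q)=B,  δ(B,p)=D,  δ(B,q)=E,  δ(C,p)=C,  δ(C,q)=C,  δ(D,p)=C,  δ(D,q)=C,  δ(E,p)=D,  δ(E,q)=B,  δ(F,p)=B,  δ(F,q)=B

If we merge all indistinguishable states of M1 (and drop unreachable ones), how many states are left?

Reachable states from the start: {B,C,D,E}. Unreachable: {A,F} — drop them.
Initial partition by acceptance: {B,E} | {C,D}.
Stable partition: {B,E} | {C,D} — 2 equivalence classes.

2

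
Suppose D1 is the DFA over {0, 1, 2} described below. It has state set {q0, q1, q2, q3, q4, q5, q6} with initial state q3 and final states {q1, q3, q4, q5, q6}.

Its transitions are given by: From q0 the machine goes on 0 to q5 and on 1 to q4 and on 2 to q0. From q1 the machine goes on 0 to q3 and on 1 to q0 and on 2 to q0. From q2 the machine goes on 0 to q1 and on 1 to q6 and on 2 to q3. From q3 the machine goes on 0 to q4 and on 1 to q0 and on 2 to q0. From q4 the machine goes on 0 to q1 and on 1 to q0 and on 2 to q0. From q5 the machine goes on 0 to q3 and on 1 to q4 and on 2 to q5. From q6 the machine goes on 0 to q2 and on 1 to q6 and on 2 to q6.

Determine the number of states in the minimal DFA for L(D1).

First remove the unreachable states {q2,q6}; 5 states remain.
Initial partition by acceptance: {q1,q3,q4,q5} | {q0}.
Split {q1,q3,q4,q5} by δ(·,1) → {q1,q3,q4} and {q5}.
No further refinement is possible. Final partition (3 blocks): {q1,q3,q4} | {q0} | {q5}.

3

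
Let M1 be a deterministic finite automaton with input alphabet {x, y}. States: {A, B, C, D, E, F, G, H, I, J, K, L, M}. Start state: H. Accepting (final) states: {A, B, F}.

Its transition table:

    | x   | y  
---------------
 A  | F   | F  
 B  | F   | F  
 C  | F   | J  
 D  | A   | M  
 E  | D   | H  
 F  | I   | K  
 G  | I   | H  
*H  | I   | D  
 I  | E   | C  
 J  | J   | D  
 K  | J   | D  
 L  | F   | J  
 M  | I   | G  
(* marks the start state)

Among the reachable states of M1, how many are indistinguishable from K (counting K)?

Reachable states from the start: {A,C,D,E,F,G,H,I,J,K,M}. Unreachable: {B,L} — drop them.
Initial partition by acceptance: {A,F} | {C,D,E,G,H,I,J,K,M}.
Split {A,F} by δ(·,x) → {A} and {F}.
Split {C,D,E,G,H,I,J,K,M} by δ(·,x) → {E,G,H,I,J,K,M} and {C} and {D}.
Split {E,G,H,I,J,K,M} by δ(·,x) → {G,H,I,J,K,M} and {E}.
On input x, block {G,H,I,J,K,M} splits into {G,H,J,K,M} and {I}.
Refine {G,H,J,K,M} on symbol x: members go to different blocks, giving {G,H,M} and {J,K}.
On input y, block {G,H,M} splits into {G,M} and {H}.
Refine {G,M} on symbol y: members go to different blocks, giving {G} and {M}.
The partition is now stable with 10 blocks: {A} | {G} | {F} | {C} | {D} | {E} | {I} | {J,K} | {H} | {M}.
State K belongs to the block {J,K}, which has 2 states.

2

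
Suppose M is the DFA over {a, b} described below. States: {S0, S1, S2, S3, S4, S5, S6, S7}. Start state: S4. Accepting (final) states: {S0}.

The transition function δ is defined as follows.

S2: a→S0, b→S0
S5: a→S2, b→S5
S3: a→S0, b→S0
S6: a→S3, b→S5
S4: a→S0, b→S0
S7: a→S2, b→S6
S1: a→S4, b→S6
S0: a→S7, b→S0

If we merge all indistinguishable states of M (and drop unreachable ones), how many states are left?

3

First remove the unreachable states {S1}; 7 states remain.
Start with accepting vs non-accepting: {S0} | {S2,S3,S4,S5,S6,S7}.
Split {S2,S3,S4,S5,S6,S7} by δ(·,a) → {S2,S3,S4} and {S5,S6,S7}.
Stable partition: {S0} | {S2,S3,S4} | {S5,S6,S7} — 3 equivalence classes.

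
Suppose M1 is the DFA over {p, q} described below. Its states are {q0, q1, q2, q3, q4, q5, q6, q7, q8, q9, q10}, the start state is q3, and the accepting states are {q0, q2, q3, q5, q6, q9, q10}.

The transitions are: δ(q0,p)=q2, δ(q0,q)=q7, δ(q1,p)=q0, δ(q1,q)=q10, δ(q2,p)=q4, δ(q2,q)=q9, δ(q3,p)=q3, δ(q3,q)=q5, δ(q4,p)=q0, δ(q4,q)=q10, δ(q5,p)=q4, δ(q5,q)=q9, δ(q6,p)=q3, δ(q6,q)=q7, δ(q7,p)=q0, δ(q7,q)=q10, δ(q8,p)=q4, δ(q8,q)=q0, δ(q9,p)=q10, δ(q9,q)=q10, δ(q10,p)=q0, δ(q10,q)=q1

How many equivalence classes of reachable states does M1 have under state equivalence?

Reachable states from the start: {q0,q1,q2,q3,q4,q5,q7,q9,q10}. Unreachable: {q6,q8} — drop them.
P0 = {q0,q2,q3,q5,q9,q10} | {q1,q4,q7}.
Split {q0,q2,q3,q5,q9,q10} by δ(·,p) → {q0,q3,q9,q10} and {q2,q5}.
Refine {q0,q3,q9,q10} on symbol p: members go to different blocks, giving {q3,q9,q10} and {q0}.
Refine {q3,q9,q10} on symbol p: members go to different blocks, giving {q3,q9} and {q10}.
On input p, block {q3,q9} splits into {q3} and {q9}.
No further refinement is possible. Final partition (6 blocks): {q3} | {q1,q4,q7} | {q2,q5} | {q0} | {q10} | {q9}.

6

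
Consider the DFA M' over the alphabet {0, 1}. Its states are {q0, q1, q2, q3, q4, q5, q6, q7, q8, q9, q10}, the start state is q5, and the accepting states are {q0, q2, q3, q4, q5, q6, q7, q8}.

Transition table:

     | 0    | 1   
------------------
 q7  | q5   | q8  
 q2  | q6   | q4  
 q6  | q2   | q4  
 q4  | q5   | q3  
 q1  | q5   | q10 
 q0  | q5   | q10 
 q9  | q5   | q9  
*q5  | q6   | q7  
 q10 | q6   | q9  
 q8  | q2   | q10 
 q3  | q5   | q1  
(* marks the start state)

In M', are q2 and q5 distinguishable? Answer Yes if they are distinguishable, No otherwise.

No

States {q0} cannot be reached from the start state, so discard them.
Initial partition by acceptance: {q2,q3,q4,q5,q6,q7,q8} | {q1,q9,q10}.
Split {q2,q3,q4,q5,q6,q7,q8} by δ(·,1) → {q2,q4,q5,q6,q7} and {q3,q8}.
Refine {q2,q4,q5,q6,q7} on symbol 1: members go to different blocks, giving {q2,q5,q6} and {q4,q7}.
The partition is now stable with 4 blocks: {q2,q5,q6} | {q1,q9,q10} | {q3,q8} | {q4,q7}.
q2 and q5 lie in the same block of the stable partition, so they are equivalent — no string distinguishes them.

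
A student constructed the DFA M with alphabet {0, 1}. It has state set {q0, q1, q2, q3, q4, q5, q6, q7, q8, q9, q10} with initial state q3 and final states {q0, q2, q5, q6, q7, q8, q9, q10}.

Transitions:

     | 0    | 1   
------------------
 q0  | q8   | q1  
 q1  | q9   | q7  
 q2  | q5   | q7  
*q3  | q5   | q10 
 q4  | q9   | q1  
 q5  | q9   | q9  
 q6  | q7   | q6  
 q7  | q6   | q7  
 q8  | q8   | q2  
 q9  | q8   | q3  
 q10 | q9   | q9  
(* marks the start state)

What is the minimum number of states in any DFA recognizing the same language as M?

First remove the unreachable states {q0,q1,q4}; 8 states remain.
Initial partition by acceptance: {q2,q5,q6,q7,q8,q9,q10} | {q3}.
On input 1, block {q2,q5,q6,q7,q8,q9,q10} splits into {q2,q5,q6,q7,q8,q10} and {q9}.
Refine {q2,q5,q6,q7,q8,q10} on symbol 0: members go to different blocks, giving {q2,q6,q7,q8} and {q5,q10}.
On input 0, block {q2,q6,q7,q8} splits into {q6,q7,q8} and {q2}.
Split {q6,q7,q8} by δ(·,1) → {q6,q7} and {q8}.
Stable partition: {q6,q7} | {q3} | {q9} | {q5,q10} | {q2} | {q8} — 6 equivalence classes.

6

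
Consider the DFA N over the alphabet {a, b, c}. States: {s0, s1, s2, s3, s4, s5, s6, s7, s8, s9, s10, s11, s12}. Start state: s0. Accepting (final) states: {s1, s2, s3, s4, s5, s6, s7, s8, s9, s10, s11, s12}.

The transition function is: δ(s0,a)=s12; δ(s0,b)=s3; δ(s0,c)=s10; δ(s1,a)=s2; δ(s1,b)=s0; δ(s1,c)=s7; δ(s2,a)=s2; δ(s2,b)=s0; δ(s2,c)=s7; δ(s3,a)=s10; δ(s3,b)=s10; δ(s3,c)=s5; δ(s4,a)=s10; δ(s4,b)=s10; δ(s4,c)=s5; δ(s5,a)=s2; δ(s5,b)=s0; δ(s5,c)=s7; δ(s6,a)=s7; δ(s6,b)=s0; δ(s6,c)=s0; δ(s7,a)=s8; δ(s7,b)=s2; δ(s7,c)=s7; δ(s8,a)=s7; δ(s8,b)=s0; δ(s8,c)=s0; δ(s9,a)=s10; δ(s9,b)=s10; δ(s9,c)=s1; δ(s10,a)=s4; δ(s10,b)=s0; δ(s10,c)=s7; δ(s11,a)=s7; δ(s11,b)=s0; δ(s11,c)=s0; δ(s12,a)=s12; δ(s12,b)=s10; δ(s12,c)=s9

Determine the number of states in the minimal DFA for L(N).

Reachable states from the start: {s0,s1,s2,s3,s4,s5,s7,s8,s9,s10,s12}. Unreachable: {s6,s11} — drop them.
P0 = {s1,s2,s3,s4,s5,s7,s8,s9,s10,s12} | {s0}.
Split {s1,s2,s3,s4,s5,s7,s8,s9,s10,s12} by δ(·,b) → {s1,s2,s5,s8,s10} and {s3,s4,s7,s9,s12}.
Split {s1,s2,s5,s8,s10} by δ(·,a) → {s1,s2,s5} and {s8,s10}.
Refine {s3,s4,s7,s9,s12} on symbol a: members go to different blocks, giving {s3,s4,s7,s9} and {s12}.
Refine {s3,s4,s7,s9} on symbol b: members go to different blocks, giving {s3,s4,s9} and {s7}.
Split {s8,s10} by δ(·,a) → {s8} and {s10}.
Stable partition: {s1,s2,s5} | {s0} | {s3,s4,s9} | {s8} | {s12} | {s7} | {s10} — 7 equivalence classes.

7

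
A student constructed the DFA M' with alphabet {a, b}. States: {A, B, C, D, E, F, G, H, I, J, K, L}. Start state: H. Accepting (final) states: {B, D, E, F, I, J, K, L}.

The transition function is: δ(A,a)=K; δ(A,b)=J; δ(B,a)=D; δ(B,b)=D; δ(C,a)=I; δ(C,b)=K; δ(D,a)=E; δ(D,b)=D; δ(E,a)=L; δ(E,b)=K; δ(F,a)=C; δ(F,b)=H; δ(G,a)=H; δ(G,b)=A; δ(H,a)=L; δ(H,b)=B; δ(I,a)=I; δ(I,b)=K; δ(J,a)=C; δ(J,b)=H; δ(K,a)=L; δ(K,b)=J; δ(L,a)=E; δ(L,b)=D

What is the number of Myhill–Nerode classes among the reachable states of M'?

8

First remove the unreachable states {A,F,G}; 9 states remain.
Start with accepting vs non-accepting: {B,D,E,I,J,K,L} | {C,H}.
Refine {B,D,E,I,J,K,L} on symbol a: members go to different blocks, giving {B,D,E,I,K,L} and {J}.
Split {B,D,E,I,K,L} by δ(·,b) → {B,D,E,I,L} and {K}.
Split {B,D,E,I,L} by δ(·,b) → {B,D,L} and {E,I}.
Split {B,D,L} by δ(·,a) → {D,L} and {B}.
Refine {C,H} on symbol a: members go to different blocks, giving {C} and {H}.
Split {E,I} by δ(·,a) → {E} and {I}.
The partition is now stable with 8 blocks: {D,L} | {C} | {J} | {K} | {E} | {B} | {H} | {I}.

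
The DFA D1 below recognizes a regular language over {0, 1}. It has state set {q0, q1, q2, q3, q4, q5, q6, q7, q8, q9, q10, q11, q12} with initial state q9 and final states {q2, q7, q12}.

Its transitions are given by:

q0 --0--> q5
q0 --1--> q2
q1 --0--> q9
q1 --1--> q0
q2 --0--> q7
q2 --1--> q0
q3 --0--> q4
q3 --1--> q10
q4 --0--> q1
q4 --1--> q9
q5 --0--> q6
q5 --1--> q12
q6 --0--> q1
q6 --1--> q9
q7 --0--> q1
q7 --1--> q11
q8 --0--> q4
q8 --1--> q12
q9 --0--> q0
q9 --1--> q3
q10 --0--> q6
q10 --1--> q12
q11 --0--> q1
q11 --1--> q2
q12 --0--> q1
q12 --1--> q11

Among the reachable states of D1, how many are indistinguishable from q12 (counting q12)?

2

Reachable states from the start: {q0,q1,q2,q3,q4,q5,q6,q7,q9,q10,q11,q12}. Unreachable: {q8} — drop them.
Initial partition by acceptance: {q2,q7,q12} | {q0,q1,q3,q4,q5,q6,q9,q10,q11}.
Refine {q2,q7,q12} on symbol 0: members go to different blocks, giving {q7,q12} and {q2}.
Split {q0,q1,q3,q4,q5,q6,q9,q10,q11} by δ(·,1) → {q1,q3,q4,q6,q9} and {q0,q11} and {q5,q10}.
On input 0, block {q1,q3,q4,q6,q9} splits into {q1,q3,q4,q6} and {q9}.
On input 0, block {q1,q3,q4,q6} splits into {q3,q4,q6} and {q1}.
Split {q3,q4,q6} by δ(·,0) → {q4,q6} and {q3}.
Refine {q0,q11} on symbol 0: members go to different blocks, giving {q0} and {q11}.
The partition is now stable with 9 blocks: {q7,q12} | {q4,q6} | {q2} | {q0} | {q5,q10} | {q9} | {q1} | {q3} | {q11}.
State q12 belongs to the block {q7,q12}, which has 2 states.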